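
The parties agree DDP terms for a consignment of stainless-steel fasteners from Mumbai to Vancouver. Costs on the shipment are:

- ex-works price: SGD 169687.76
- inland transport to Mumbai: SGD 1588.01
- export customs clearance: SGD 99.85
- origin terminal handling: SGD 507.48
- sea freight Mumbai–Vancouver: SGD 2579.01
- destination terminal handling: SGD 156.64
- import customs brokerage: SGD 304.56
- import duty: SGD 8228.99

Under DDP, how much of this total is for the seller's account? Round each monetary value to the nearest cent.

DDP: the seller bears all costs including import duty.
Seller's account: goods 169687.76 + inland to port 1588.01 + export clearance 99.85 + origin terminal 507.48 + freight 2579.01 + destination terminal 156.64 + brokerage 304.56 + duty 8228.99 = 183152.30
Buyer's account: 0.00

Seller's account: SGD 183152.30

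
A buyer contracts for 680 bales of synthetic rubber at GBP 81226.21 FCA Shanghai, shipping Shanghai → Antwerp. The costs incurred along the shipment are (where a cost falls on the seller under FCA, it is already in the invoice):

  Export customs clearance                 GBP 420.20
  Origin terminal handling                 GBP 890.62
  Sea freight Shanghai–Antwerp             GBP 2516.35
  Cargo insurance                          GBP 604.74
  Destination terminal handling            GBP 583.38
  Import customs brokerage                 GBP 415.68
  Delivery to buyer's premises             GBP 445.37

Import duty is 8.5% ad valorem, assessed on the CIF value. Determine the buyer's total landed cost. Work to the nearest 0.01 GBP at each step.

FCA: the seller delivers export-cleared goods to the carrier; the buyer bears costs from that point.
Already in the invoice (seller's account under FCA): export clearance — exclude.
CIF value = FCA price + origin terminal + freight + insurance = 81226.21 + 890.62 + 2516.35 + 604.74 = 85237.92
Import duty = 85237.92 × 8.5% = 7245.22
Buyer bears: origin terminal 890.62 + freight 2516.35 + insurance 604.74 + destination terminal 583.38 + brokerage 415.68 + delivery 445.37 + duty 7245.22 = 12701.36
Landed cost = invoice 81226.21 + 12701.36 = 93927.57

Total landed cost: GBP 93927.57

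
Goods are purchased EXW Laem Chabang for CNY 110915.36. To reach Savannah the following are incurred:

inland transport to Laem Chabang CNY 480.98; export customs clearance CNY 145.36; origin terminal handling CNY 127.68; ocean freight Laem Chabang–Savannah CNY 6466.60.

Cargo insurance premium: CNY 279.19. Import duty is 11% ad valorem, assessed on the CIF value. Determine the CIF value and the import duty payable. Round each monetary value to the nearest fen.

CIF = EXW price + pre-shipment costs + freight + insurance
CIF = 110915.36 + 480.98 + 145.36 + 127.68 + 6466.60 + 279.19 = 118415.17
Import duty = 118415.17 × 11% = 13025.67

CIF value: CNY 118415.17; import duty: CNY 13025.67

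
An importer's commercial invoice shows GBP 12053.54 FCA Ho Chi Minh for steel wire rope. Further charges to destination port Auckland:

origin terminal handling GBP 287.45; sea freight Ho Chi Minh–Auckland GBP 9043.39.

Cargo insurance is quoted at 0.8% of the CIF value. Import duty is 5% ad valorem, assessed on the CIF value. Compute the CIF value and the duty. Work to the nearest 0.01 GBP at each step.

Let C be the CIF value. C = FCA price + pre-shipment costs + freight + 0.8% × C
C − 0.8% × C = 12053.54 + 287.45 + 9043.39
0.992 × C = 21384.38
C = 21384.38 / 0.992 = 21556.83
Insurance premium = 0.8% × 21556.83 = 172.45
Import duty = 21556.83 × 5% = 1077.84

CIF value: GBP 21556.83; import duty: GBP 1077.84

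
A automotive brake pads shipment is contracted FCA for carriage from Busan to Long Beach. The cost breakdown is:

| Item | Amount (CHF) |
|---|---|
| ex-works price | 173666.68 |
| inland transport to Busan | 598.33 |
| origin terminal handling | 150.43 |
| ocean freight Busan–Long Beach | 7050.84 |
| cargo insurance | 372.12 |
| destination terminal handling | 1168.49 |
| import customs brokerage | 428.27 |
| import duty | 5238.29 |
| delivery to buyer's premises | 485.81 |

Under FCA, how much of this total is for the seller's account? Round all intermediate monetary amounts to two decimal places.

Seller's account: CHF 174265.01

FCA: the seller delivers export-cleared goods to the carrier; the buyer bears costs from that point.
Seller's account: goods 173666.68 + inland to port 598.33 = 174265.01
Buyer's account: origin terminal 150.43 + freight 7050.84 + insurance 372.12 + destination terminal 1168.49 + brokerage 428.27 + duty 5238.29 + delivery 485.81 = 14894.25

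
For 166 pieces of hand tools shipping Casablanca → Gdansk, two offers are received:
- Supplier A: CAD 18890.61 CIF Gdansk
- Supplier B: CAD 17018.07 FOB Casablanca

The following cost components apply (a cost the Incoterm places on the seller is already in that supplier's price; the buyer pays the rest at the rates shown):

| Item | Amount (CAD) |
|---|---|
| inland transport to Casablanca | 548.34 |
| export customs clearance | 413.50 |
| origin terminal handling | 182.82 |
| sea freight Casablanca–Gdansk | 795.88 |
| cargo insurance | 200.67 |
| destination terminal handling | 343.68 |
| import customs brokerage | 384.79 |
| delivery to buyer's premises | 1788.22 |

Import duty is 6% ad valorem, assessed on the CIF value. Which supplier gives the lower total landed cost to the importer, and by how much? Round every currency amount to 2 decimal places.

Supplier B is cheaper by CAD 928.55

Supplier A (CIF):
The CIF price already equals the CIF value: 18890.61
Import duty = 18890.61 × 6% = 1133.44
Buyer bears (A): 343.68 + 384.79 + 1788.22 = 2516.69
Landed cost (A) = invoice 18890.61 + 2516.69 + duty 1133.44 = 22540.74
Supplier B (FOB):
CIF value = FOB price + freight + insurance = 17018.07 + 795.88 + 200.67 = 18014.62
Import duty = 18014.62 × 6% = 1080.88
Buyer bears (B): 795.88 + 200.67 + 343.68 + 384.79 + 1788.22 = 3513.24
Landed cost (B) = invoice 17018.07 + 3513.24 + duty 1080.88 = 21612.19
Difference = |22540.74 − 21612.19| = 928.55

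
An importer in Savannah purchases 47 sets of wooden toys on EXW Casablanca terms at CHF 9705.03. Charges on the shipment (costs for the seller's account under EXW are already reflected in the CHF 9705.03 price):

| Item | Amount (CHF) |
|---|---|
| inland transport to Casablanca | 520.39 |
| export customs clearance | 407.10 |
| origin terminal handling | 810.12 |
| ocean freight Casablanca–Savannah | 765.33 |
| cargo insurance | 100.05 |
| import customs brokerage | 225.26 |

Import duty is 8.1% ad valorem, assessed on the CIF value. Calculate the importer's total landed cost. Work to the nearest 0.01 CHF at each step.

Total landed cost: CHF 13530.23

EXW: the seller makes goods available at their premises; the buyer bears all onward costs.
CIF value = EXW price + inland to port + export clearance + origin terminal + freight + insurance = 9705.03 + 520.39 + 407.10 + 810.12 + 765.33 + 100.05 = 12308.02
Import duty = 12308.02 × 8.1% = 996.95
Buyer bears: inland to port 520.39 + export clearance 407.10 + origin terminal 810.12 + freight 765.33 + insurance 100.05 + brokerage 225.26 + duty 996.95 = 3825.20
Landed cost = invoice 9705.03 + 3825.20 = 13530.23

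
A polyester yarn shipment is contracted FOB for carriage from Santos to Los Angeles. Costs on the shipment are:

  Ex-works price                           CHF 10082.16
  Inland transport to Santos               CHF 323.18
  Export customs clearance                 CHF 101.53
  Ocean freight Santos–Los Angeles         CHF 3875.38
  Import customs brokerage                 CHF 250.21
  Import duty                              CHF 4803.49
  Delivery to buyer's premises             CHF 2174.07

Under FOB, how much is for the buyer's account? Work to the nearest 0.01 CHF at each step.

Buyer's account: CHF 11103.15

FOB: the seller bears costs until goods are on board at the origin port; the buyer bears freight, insurance and all costs thereafter.
Seller's account: goods 10082.16 + inland to port 323.18 + export clearance 101.53 = 10506.87
Buyer's account: freight 3875.38 + brokerage 250.21 + duty 4803.49 + delivery 2174.07 = 11103.15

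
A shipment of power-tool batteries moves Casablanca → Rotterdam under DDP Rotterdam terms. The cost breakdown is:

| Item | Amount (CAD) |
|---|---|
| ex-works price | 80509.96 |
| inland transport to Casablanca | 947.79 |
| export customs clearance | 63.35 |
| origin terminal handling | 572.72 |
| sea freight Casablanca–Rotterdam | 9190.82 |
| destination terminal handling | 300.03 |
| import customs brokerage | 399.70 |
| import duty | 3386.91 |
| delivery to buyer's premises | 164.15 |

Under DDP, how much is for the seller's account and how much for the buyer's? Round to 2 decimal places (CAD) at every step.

DDP: the seller bears all costs including import duty.
Seller's account: goods 80509.96 + inland to port 947.79 + export clearance 63.35 + origin terminal 572.72 + freight 9190.82 + destination terminal 300.03 + brokerage 399.70 + duty 3386.91 + delivery 164.15 = 95535.43
Buyer's account: 0.00

Seller: CAD 95535.43; buyer: CAD 0.00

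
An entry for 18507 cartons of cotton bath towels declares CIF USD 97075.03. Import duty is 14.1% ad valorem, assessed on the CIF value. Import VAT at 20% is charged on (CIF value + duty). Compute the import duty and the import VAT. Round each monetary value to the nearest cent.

Import duty: USD 13687.58; import VAT: USD 22152.52

Import duty = 97075.03 × 14.1% = 13687.58
VAT base = CIF + duty = 97075.03 + 13687.58 = 110762.61
Import VAT = 110762.61 × 20% = 22152.52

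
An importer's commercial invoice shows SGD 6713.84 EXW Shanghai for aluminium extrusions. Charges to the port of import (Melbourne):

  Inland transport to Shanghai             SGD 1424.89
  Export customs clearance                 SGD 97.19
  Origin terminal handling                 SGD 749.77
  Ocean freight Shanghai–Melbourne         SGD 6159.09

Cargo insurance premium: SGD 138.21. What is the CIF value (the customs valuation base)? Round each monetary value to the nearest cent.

CIF = EXW price + pre-shipment costs + freight + insurance
CIF = 6713.84 + 1424.89 + 97.19 + 749.77 + 6159.09 + 138.21 = 15282.99

CIF value: SGD 15282.99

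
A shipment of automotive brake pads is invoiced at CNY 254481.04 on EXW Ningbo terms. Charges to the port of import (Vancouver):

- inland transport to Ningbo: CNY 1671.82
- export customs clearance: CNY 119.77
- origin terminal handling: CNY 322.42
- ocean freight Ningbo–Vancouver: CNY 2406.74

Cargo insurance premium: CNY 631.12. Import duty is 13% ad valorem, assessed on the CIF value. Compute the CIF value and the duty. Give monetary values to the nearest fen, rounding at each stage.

CIF value: CNY 259632.91; import duty: CNY 33752.28

CIF = EXW price + pre-shipment costs + freight + insurance
CIF = 254481.04 + 1671.82 + 119.77 + 322.42 + 2406.74 + 631.12 = 259632.91
Import duty = 259632.91 × 13% = 33752.28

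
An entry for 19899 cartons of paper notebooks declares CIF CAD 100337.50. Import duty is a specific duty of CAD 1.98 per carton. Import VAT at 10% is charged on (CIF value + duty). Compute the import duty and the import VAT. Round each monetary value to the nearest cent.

Import duty: CAD 39400.02; import VAT: CAD 13973.75

Import duty = 19899 × 1.98 = 39400.02
VAT base = CIF + duty = 100337.50 + 39400.02 = 139737.52
Import VAT = 139737.52 × 10% = 13973.75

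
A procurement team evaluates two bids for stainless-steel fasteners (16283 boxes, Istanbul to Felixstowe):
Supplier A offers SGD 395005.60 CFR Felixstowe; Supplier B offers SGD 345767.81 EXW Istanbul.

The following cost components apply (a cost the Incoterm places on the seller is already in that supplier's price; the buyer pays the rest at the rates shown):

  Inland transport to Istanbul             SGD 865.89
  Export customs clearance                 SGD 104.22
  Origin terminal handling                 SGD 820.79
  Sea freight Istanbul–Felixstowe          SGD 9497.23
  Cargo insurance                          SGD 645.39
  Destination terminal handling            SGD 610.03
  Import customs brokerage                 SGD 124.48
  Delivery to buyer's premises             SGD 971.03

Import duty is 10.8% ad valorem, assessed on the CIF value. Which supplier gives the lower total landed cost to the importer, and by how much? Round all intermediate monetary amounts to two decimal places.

Supplier B is cheaper by SGD 42048.23

Supplier A (CFR):
CIF value = CFR price + insurance = 395005.60 + 645.39 = 395650.99
Import duty = 395650.99 × 10.8% = 42730.31
Buyer bears (A): 645.39 + 610.03 + 124.48 + 971.03 = 2350.93
Landed cost (A) = invoice 395005.60 + 2350.93 + duty 42730.31 = 440086.84
Supplier B (EXW):
CIF value = EXW price + inland to port + export clearance + origin terminal + freight + insurance = 345767.81 + 865.89 + 104.22 + 820.79 + 9497.23 + 645.39 = 357701.33
Import duty = 357701.33 × 10.8% = 38631.74
Buyer bears (B): 865.89 + 104.22 + 820.79 + 9497.23 + 645.39 + 610.03 + 124.48 + 971.03 = 13639.06
Landed cost (B) = invoice 345767.81 + 13639.06 + duty 38631.74 = 398038.61
Difference = |440086.84 − 398038.61| = 42048.23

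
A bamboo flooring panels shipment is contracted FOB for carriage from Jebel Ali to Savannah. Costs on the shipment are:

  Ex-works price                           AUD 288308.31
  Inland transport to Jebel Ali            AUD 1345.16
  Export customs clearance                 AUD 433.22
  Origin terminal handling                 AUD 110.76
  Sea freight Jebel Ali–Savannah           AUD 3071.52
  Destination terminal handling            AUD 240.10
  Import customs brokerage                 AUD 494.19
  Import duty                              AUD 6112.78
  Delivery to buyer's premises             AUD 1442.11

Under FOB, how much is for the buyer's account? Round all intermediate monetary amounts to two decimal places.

FOB: the seller bears costs until goods are on board at the origin port; the buyer bears freight, insurance and all costs thereafter.
Seller's account: goods 288308.31 + inland to port 1345.16 + export clearance 433.22 + origin terminal 110.76 = 290197.45
Buyer's account: freight 3071.52 + destination terminal 240.10 + brokerage 494.19 + duty 6112.78 + delivery 1442.11 = 11360.70

Buyer's account: AUD 11360.70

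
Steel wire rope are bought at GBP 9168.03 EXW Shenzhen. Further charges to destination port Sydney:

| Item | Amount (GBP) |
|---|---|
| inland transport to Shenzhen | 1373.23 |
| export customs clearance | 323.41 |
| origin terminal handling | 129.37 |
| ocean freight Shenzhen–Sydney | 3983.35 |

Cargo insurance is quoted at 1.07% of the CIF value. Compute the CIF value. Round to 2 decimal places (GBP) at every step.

CIF value: GBP 15139.38

Let C be the CIF value. C = EXW price + pre-shipment costs + freight + 1.07% × C
C − 1.07% × C = 9168.03 + 1373.23 + 323.41 + 129.37 + 3983.35
0.9893 × C = 14977.39
C = 14977.39 / 0.9893 = 15139.38
Insurance premium = 1.07% × 15139.38 = 161.99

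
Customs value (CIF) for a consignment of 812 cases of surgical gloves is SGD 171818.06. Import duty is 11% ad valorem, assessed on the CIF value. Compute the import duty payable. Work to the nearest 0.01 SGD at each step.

Import duty = 171818.06 × 11% = 18899.99

Import duty: SGD 18899.99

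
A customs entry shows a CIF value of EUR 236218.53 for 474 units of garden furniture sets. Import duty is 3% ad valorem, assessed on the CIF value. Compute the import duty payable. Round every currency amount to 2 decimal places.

Import duty = 236218.53 × 3% = 7086.56

Import duty: EUR 7086.56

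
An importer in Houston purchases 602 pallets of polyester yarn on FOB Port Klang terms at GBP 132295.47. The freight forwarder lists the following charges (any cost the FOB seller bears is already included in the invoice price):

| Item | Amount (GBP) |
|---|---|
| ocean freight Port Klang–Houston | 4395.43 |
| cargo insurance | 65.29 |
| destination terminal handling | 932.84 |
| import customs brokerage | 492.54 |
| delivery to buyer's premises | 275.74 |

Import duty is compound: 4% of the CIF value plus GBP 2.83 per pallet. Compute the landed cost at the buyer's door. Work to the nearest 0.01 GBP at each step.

FOB: the seller bears costs until goods are on board at the origin port; the buyer bears freight, insurance and all costs thereafter.
CIF value = FOB price + freight + insurance = 132295.47 + 4395.43 + 65.29 = 136756.19
Ad valorem component: 136756.19 × 4% = 5470.25
Specific component: 602 × 2.83 = 1703.66
Import duty = 5470.25 + 1703.66 = 7173.91
Buyer bears: freight 4395.43 + insurance 65.29 + destination terminal 932.84 + brokerage 492.54 + delivery 275.74 + duty 7173.91 = 13335.75
Landed cost = invoice 132295.47 + 13335.75 = 145631.22

Total landed cost: GBP 145631.22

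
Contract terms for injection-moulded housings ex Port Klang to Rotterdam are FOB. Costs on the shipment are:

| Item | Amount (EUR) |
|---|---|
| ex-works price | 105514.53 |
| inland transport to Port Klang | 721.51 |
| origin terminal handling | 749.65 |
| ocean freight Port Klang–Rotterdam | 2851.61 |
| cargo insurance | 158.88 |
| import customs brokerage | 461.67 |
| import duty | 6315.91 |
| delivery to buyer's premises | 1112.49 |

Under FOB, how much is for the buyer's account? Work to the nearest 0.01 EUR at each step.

Buyer's account: EUR 10900.56

FOB: the seller bears costs until goods are on board at the origin port; the buyer bears freight, insurance and all costs thereafter.
Seller's account: goods 105514.53 + inland to port 721.51 + origin terminal 749.65 = 106985.69
Buyer's account: freight 2851.61 + insurance 158.88 + brokerage 461.67 + duty 6315.91 + delivery 1112.49 = 10900.56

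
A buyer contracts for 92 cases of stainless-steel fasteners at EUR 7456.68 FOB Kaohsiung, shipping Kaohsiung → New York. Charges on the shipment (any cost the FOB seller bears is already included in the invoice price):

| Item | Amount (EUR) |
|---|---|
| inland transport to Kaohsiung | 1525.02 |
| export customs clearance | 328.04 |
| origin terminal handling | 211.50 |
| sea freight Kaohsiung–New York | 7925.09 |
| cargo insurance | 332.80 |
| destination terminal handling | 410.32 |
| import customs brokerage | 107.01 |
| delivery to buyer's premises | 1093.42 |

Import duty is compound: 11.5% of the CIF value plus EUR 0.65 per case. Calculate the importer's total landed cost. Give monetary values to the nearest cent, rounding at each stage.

FOB: the seller bears costs until goods are on board at the origin port; the buyer bears freight, insurance and all costs thereafter.
Already in the invoice (seller's account under FOB): inland to port, export clearance, origin terminal — exclude.
CIF value = FOB price + freight + insurance = 7456.68 + 7925.09 + 332.80 = 15714.57
Ad valorem component: 15714.57 × 11.5% = 1807.18
Specific component: 92 × 0.65 = 59.80
Import duty = 1807.18 + 59.80 = 1866.98
Buyer bears: freight 7925.09 + insurance 332.80 + destination terminal 410.32 + brokerage 107.01 + delivery 1093.42 + duty 1866.98 = 11735.62
Landed cost = invoice 7456.68 + 11735.62 = 19192.30

Total landed cost: EUR 19192.30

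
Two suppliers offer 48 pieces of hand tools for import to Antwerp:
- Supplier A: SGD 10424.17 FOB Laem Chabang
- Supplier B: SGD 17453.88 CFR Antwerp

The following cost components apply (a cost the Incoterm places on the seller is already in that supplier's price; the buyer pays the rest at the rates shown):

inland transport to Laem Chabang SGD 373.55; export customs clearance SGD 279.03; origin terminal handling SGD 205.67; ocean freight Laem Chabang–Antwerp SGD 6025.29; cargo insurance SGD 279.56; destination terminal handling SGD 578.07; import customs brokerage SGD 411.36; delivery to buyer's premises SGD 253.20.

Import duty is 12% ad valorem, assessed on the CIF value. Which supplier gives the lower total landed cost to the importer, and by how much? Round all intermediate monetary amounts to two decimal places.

Supplier A (FOB):
CIF value = FOB price + freight + insurance = 10424.17 + 6025.29 + 279.56 = 16729.02
Import duty = 16729.02 × 12% = 2007.48
Buyer bears (A): 6025.29 + 279.56 + 578.07 + 411.36 + 253.20 = 7547.48
Landed cost (A) = invoice 10424.17 + 7547.48 + duty 2007.48 = 19979.13
Supplier B (CFR):
CIF value = CFR price + insurance = 17453.88 + 279.56 = 17733.44
Import duty = 17733.44 × 12% = 2128.01
Buyer bears (B): 279.56 + 578.07 + 411.36 + 253.20 = 1522.19
Landed cost (B) = invoice 17453.88 + 1522.19 + duty 2128.01 = 21104.08
Difference = |19979.13 − 21104.08| = 1124.95

Supplier A is cheaper by SGD 1124.95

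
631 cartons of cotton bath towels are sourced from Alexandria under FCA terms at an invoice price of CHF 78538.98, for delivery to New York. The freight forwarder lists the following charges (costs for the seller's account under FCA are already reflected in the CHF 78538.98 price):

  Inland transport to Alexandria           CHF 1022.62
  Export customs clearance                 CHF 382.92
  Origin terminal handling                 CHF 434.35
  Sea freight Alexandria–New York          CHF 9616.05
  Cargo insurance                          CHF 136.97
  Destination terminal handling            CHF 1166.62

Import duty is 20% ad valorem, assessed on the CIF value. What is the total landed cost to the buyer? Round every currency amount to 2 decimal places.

Total landed cost: CHF 107638.24

FCA: the seller delivers export-cleared goods to the carrier; the buyer bears costs from that point.
Already in the invoice (seller's account under FCA): inland to port, export clearance — exclude.
CIF value = FCA price + origin terminal + freight + insurance = 78538.98 + 434.35 + 9616.05 + 136.97 = 88726.35
Import duty = 88726.35 × 20% = 17745.27
Buyer bears: origin terminal 434.35 + freight 9616.05 + insurance 136.97 + destination terminal 1166.62 + duty 17745.27 = 29099.26
Landed cost = invoice 78538.98 + 29099.26 = 107638.24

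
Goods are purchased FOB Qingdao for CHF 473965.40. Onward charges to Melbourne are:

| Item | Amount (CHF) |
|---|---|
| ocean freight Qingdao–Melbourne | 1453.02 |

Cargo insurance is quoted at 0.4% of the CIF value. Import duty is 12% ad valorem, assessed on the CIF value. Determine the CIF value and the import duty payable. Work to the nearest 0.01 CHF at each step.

Let C be the CIF value. C = FOB price + freight + 0.4% × C
C − 0.4% × C = 473965.40 + 1453.02
0.996 × C = 475418.42
C = 475418.42 / 0.996 = 477327.73
Insurance premium = 0.4% × 477327.73 = 1909.31
Import duty = 477327.73 × 12% = 57279.33

CIF value: CHF 477327.73; import duty: CHF 57279.33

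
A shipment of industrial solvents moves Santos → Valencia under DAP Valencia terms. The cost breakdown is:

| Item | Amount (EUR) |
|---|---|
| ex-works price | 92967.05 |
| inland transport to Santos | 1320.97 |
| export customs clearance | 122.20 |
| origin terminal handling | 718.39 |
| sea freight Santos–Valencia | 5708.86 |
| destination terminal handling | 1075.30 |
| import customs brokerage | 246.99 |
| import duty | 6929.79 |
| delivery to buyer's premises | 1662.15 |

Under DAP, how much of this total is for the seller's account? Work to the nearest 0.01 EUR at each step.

Seller's account: EUR 103574.92

DAP: the seller bears all costs to the named destination except import duty and clearance.
Seller's account: goods 92967.05 + inland to port 1320.97 + export clearance 122.20 + origin terminal 718.39 + freight 5708.86 + destination terminal 1075.30 + delivery 1662.15 = 103574.92
Buyer's account: brokerage 246.99 + duty 6929.79 = 7176.78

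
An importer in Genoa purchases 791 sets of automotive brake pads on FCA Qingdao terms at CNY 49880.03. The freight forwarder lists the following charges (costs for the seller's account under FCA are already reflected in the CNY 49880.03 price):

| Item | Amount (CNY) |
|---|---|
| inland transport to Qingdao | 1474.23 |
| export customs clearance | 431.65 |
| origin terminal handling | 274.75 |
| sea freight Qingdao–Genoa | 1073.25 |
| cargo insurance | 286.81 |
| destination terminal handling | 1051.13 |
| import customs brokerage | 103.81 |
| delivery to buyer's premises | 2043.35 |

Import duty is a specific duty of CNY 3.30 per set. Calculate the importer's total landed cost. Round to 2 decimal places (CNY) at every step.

FCA: the seller delivers export-cleared goods to the carrier; the buyer bears costs from that point.
Already in the invoice (seller's account under FCA): inland to port, export clearance — exclude.
CIF value = FCA price + origin terminal + freight + insurance = 49880.03 + 274.75 + 1073.25 + 286.81 = 51514.84
Import duty = 791 × 3.30 = 2610.30
Buyer bears: origin terminal 274.75 + freight 1073.25 + insurance 286.81 + destination terminal 1051.13 + brokerage 103.81 + delivery 2043.35 + duty 2610.30 = 7443.40
Landed cost = invoice 49880.03 + 7443.40 = 57323.43

Total landed cost: CNY 57323.43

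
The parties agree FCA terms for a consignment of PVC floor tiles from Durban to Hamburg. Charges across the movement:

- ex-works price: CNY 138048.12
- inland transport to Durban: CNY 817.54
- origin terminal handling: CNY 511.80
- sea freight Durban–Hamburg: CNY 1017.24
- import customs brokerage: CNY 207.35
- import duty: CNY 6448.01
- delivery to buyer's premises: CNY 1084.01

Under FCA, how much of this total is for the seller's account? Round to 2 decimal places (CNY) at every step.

FCA: the seller delivers export-cleared goods to the carrier; the buyer bears costs from that point.
Seller's account: goods 138048.12 + inland to port 817.54 = 138865.66
Buyer's account: origin terminal 511.80 + freight 1017.24 + brokerage 207.35 + duty 6448.01 + delivery 1084.01 = 9268.41

Seller's account: CNY 138865.66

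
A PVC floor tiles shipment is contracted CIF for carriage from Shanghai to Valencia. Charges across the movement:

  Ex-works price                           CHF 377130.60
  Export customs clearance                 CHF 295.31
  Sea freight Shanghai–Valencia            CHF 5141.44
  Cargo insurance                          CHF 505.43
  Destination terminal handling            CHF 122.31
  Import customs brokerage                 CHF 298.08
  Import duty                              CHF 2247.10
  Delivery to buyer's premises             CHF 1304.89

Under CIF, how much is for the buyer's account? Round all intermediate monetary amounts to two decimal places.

CIF: the seller pays costs through ocean freight and marine insurance to the destination port.
Seller's account: goods 377130.60 + export clearance 295.31 + freight 5141.44 + insurance 505.43 = 383072.78
Buyer's account: destination terminal 122.31 + brokerage 298.08 + duty 2247.10 + delivery 1304.89 = 3972.38

Buyer's account: CHF 3972.38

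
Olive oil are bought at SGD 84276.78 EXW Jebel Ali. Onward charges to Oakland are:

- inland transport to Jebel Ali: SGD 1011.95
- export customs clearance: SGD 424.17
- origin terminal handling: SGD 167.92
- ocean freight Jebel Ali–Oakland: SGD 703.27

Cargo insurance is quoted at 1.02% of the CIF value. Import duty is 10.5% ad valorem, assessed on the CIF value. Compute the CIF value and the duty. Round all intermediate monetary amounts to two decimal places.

CIF value: SGD 87476.35; import duty: SGD 9185.02

Let C be the CIF value. C = EXW price + pre-shipment costs + freight + 1.02% × C
C − 1.02% × C = 84276.78 + 1011.95 + 424.17 + 167.92 + 703.27
0.9898 × C = 86584.09
C = 86584.09 / 0.9898 = 87476.35
Insurance premium = 1.02% × 87476.35 = 892.26
Import duty = 87476.35 × 10.5% = 9185.02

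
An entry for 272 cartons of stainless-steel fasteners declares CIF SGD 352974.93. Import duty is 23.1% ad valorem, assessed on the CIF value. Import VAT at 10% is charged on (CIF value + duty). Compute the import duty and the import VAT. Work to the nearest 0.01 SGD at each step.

Import duty = 352974.93 × 23.1% = 81537.21
VAT base = CIF + duty = 352974.93 + 81537.21 = 434512.14
Import VAT = 434512.14 × 10% = 43451.21

Import duty: SGD 81537.21; import VAT: SGD 43451.21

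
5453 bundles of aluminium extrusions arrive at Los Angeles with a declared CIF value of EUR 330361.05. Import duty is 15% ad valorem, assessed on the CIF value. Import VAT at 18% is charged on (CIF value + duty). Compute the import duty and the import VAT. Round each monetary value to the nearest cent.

Import duty = 330361.05 × 15% = 49554.16
VAT base = CIF + duty = 330361.05 + 49554.16 = 379915.21
Import VAT = 379915.21 × 18% = 68384.74

Import duty: EUR 49554.16; import VAT: EUR 68384.74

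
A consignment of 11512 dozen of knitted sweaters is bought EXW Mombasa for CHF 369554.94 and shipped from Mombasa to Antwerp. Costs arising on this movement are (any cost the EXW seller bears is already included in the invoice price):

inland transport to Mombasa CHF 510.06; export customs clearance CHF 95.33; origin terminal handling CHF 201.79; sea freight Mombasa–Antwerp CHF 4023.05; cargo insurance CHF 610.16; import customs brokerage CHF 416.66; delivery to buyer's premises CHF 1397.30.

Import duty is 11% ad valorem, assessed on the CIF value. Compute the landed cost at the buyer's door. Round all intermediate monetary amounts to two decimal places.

Total landed cost: CHF 418058.78

EXW: the seller makes goods available at their premises; the buyer bears all onward costs.
CIF value = EXW price + inland to port + export clearance + origin terminal + freight + insurance = 369554.94 + 510.06 + 95.33 + 201.79 + 4023.05 + 610.16 = 374995.33
Import duty = 374995.33 × 11% = 41249.49
Buyer bears: inland to port 510.06 + export clearance 95.33 + origin terminal 201.79 + freight 4023.05 + insurance 610.16 + brokerage 416.66 + delivery 1397.30 + duty 41249.49 = 48503.84
Landed cost = invoice 369554.94 + 48503.84 = 418058.78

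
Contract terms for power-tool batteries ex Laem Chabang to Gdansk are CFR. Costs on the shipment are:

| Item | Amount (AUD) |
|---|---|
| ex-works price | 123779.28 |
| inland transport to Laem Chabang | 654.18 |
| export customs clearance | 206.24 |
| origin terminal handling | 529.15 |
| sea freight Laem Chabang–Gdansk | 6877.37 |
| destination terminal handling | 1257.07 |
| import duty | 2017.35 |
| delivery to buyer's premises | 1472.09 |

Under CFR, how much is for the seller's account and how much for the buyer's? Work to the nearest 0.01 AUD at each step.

CFR: the seller pays costs through ocean freight to the destination port, but not insurance.
Seller's account: goods 123779.28 + inland to port 654.18 + export clearance 206.24 + origin terminal 529.15 + freight 6877.37 = 132046.22
Buyer's account: destination terminal 1257.07 + duty 2017.35 + delivery 1472.09 = 4746.51

Seller: AUD 132046.22; buyer: AUD 4746.51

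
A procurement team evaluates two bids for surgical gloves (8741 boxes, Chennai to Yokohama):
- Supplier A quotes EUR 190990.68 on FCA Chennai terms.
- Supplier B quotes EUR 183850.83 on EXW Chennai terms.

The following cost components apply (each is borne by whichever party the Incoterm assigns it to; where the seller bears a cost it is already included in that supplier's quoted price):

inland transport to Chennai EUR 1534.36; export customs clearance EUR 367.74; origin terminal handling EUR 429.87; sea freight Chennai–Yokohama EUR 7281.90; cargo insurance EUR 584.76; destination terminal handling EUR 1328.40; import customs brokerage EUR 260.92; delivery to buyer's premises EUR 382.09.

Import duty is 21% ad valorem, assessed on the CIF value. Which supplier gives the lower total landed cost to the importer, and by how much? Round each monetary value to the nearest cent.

Supplier B is cheaper by EUR 6337.67

Supplier A (FCA):
CIF value = FCA price + origin terminal + freight + insurance = 190990.68 + 429.87 + 7281.90 + 584.76 = 199287.21
Import duty = 199287.21 × 21% = 41850.31
Buyer bears (A): 429.87 + 7281.90 + 584.76 + 1328.40 + 260.92 + 382.09 = 10267.94
Landed cost (A) = invoice 190990.68 + 10267.94 + duty 41850.31 = 243108.93
Supplier B (EXW):
CIF value = EXW price + inland to port + export clearance + origin terminal + freight + insurance = 183850.83 + 1534.36 + 367.74 + 429.87 + 7281.90 + 584.76 = 194049.46
Import duty = 194049.46 × 21% = 40750.39
Buyer bears (B): 1534.36 + 367.74 + 429.87 + 7281.90 + 584.76 + 1328.40 + 260.92 + 382.09 = 12170.04
Landed cost (B) = invoice 183850.83 + 12170.04 + duty 40750.39 = 236771.26
Difference = |243108.93 − 236771.26| = 6337.67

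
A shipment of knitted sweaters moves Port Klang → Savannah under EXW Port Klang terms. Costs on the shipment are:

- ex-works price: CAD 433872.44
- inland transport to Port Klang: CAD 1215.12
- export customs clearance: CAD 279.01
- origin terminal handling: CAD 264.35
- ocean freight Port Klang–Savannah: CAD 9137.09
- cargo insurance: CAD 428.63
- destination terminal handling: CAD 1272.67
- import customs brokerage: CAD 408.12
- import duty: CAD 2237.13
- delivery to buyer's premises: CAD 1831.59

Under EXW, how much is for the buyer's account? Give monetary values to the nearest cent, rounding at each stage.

EXW: the seller makes goods available at their premises; the buyer bears all onward costs.
Seller's account: goods 433872.44 = 433872.44
Buyer's account: inland to port 1215.12 + export clearance 279.01 + origin terminal 264.35 + freight 9137.09 + insurance 428.63 + destination terminal 1272.67 + brokerage 408.12 + duty 2237.13 + delivery 1831.59 = 17073.71

Buyer's account: CAD 17073.71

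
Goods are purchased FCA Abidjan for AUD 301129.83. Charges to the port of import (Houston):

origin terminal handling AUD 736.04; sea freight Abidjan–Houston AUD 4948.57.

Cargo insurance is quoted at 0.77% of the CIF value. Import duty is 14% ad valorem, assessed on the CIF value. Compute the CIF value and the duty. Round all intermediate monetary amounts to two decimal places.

CIF value: AUD 309195.24; import duty: AUD 43287.33

Let C be the CIF value. C = FCA price + pre-shipment costs + freight + 0.77% × C
C − 0.77% × C = 301129.83 + 736.04 + 4948.57
0.9923 × C = 306814.44
C = 306814.44 / 0.9923 = 309195.24
Insurance premium = 0.77% × 309195.24 = 2380.80
Import duty = 309195.24 × 14% = 43287.33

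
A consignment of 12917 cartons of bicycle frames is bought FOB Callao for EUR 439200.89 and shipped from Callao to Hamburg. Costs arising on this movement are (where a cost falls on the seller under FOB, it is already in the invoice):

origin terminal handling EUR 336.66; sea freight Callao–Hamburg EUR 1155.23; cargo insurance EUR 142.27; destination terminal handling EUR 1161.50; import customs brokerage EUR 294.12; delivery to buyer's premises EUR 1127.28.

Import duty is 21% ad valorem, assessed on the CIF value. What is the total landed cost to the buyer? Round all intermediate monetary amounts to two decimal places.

Total landed cost: EUR 535585.95

FOB: the seller bears costs until goods are on board at the origin port; the buyer bears freight, insurance and all costs thereafter.
Already in the invoice (seller's account under FOB): origin terminal — exclude.
CIF value = FOB price + freight + insurance = 439200.89 + 1155.23 + 142.27 = 440498.39
Import duty = 440498.39 × 21% = 92504.66
Buyer bears: freight 1155.23 + insurance 142.27 + destination terminal 1161.50 + brokerage 294.12 + delivery 1127.28 + duty 92504.66 = 96385.06
Landed cost = invoice 439200.89 + 96385.06 = 535585.95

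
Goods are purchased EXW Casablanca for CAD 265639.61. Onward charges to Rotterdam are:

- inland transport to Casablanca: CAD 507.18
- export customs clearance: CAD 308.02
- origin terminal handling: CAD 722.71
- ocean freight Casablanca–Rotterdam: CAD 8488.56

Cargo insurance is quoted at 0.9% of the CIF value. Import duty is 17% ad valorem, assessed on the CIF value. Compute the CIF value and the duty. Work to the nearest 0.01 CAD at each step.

CIF value: CAD 278169.61; import duty: CAD 47288.83

Let C be the CIF value. C = EXW price + pre-shipment costs + freight + 0.9% × C
C − 0.9% × C = 265639.61 + 507.18 + 308.02 + 722.71 + 8488.56
0.991 × C = 275666.08
C = 275666.08 / 0.991 = 278169.61
Insurance premium = 0.9% × 278169.61 = 2503.53
Import duty = 278169.61 × 17% = 47288.83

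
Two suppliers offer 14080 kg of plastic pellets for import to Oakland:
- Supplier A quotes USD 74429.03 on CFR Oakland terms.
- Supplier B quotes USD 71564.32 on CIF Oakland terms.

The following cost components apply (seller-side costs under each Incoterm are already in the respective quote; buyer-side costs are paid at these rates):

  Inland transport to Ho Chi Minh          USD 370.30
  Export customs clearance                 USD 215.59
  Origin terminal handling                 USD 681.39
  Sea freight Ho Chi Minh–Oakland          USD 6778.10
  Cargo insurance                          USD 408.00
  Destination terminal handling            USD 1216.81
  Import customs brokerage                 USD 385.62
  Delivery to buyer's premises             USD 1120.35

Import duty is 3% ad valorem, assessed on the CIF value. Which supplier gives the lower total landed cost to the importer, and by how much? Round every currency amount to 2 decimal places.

Supplier B is cheaper by USD 3370.89

Supplier A (CFR):
CIF value = CFR price + insurance = 74429.03 + 408.00 = 74837.03
Import duty = 74837.03 × 3% = 2245.11
Buyer bears (A): 408.00 + 1216.81 + 385.62 + 1120.35 = 3130.78
Landed cost (A) = invoice 74429.03 + 3130.78 + duty 2245.11 = 79804.92
Supplier B (CIF):
The CIF price already equals the CIF value: 71564.32
Import duty = 71564.32 × 3% = 2146.93
Buyer bears (B): 1216.81 + 385.62 + 1120.35 = 2722.78
Landed cost (B) = invoice 71564.32 + 2722.78 + duty 2146.93 = 76434.03
Difference = |79804.92 − 76434.03| = 3370.89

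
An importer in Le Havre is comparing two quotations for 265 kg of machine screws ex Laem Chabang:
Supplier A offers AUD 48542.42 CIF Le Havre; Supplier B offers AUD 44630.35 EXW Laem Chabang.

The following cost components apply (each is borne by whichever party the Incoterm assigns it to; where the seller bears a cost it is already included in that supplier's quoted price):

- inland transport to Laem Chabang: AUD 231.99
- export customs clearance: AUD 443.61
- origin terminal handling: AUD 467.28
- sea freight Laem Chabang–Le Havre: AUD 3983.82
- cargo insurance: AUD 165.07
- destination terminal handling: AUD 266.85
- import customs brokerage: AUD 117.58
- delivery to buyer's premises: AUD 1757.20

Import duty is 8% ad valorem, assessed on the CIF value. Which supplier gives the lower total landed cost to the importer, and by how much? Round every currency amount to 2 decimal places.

Supplier A is cheaper by AUD 1490.08

Supplier A (CIF):
The CIF price already equals the CIF value: 48542.42
Import duty = 48542.42 × 8% = 3883.39
Buyer bears (A): 266.85 + 117.58 + 1757.20 = 2141.63
Landed cost (A) = invoice 48542.42 + 2141.63 + duty 3883.39 = 54567.44
Supplier B (EXW):
CIF value = EXW price + inland to port + export clearance + origin terminal + freight + insurance = 44630.35 + 231.99 + 443.61 + 467.28 + 3983.82 + 165.07 = 49922.12
Import duty = 49922.12 × 8% = 3993.77
Buyer bears (B): 231.99 + 443.61 + 467.28 + 3983.82 + 165.07 + 266.85 + 117.58 + 1757.20 = 7433.40
Landed cost (B) = invoice 44630.35 + 7433.40 + duty 3993.77 = 56057.52
Difference = |54567.44 − 56057.52| = 1490.08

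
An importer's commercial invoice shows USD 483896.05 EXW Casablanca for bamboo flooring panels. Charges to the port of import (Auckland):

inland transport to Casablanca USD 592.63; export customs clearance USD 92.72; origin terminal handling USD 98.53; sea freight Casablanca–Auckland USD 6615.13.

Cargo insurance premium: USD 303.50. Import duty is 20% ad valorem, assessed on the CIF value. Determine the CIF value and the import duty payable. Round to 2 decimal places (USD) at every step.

CIF = EXW price + pre-shipment costs + freight + insurance
CIF = 483896.05 + 592.63 + 92.72 + 98.53 + 6615.13 + 303.50 = 491598.56
Import duty = 491598.56 × 20% = 98319.71

CIF value: USD 491598.56; import duty: USD 98319.71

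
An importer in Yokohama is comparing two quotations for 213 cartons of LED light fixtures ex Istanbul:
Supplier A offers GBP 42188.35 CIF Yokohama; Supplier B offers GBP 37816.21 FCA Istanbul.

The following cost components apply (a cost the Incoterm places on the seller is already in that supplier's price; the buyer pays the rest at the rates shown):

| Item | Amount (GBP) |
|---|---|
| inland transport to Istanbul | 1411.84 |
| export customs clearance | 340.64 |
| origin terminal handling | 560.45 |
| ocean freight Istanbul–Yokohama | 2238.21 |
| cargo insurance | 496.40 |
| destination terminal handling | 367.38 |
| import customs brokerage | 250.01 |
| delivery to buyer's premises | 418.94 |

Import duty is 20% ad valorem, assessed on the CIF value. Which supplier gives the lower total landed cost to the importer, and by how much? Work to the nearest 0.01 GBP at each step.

Supplier B is cheaper by GBP 1292.50

Supplier A (CIF):
The CIF price already equals the CIF value: 42188.35
Import duty = 42188.35 × 20% = 8437.67
Buyer bears (A): 367.38 + 250.01 + 418.94 = 1036.33
Landed cost (A) = invoice 42188.35 + 1036.33 + duty 8437.67 = 51662.35
Supplier B (FCA):
CIF value = FCA price + origin terminal + freight + insurance = 37816.21 + 560.45 + 2238.21 + 496.40 = 41111.27
Import duty = 41111.27 × 20% = 8222.25
Buyer bears (B): 560.45 + 2238.21 + 496.40 + 367.38 + 250.01 + 418.94 = 4331.39
Landed cost (B) = invoice 37816.21 + 4331.39 + duty 8222.25 = 50369.85
Difference = |51662.35 − 50369.85| = 1292.50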